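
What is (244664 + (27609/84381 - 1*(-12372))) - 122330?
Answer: 3788884865/28127 ≈ 1.3471e+5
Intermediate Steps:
(244664 + (27609/84381 - 1*(-12372))) - 122330 = (244664 + (27609*(1/84381) + 12372)) - 122330 = (244664 + (9203/28127 + 12372)) - 122330 = (244664 + 347996447/28127) - 122330 = 7229660775/28127 - 122330 = 3788884865/28127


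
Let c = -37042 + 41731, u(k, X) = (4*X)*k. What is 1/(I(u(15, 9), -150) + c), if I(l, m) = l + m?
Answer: 1/5079 ≈ 0.00019689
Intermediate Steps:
u(k, X) = 4*X*k
c = 4689
1/(I(u(15, 9), -150) + c) = 1/((4*9*15 - 150) + 4689) = 1/((540 - 150) + 4689) = 1/(390 + 4689) = 1/5079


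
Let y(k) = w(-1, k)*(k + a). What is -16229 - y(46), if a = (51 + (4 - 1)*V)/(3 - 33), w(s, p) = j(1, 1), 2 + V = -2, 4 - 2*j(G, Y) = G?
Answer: -325921/20 ≈ -16296.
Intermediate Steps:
j(G, Y) = 2 - G/2
V = -4 (V = -2 - 2 = -4)
w(s, p) = 3/2 (w(s, p) = 2 - 1/2*1 = 2 - 1/2 = 3/2)
a = -13/10 (a = (51 + (4 - 1)*(-4))/(3 - 33) = (51 + 3*(-4))/(-30) = (51 - 12)*(-1/30) = 39*(-1/30) = -13/10 ≈ -1.3000)
y(k) = -39/20 + 3*k/2 (y(k) = 3*(k - 13/10)/2 = 3*(-13/10 + k)/2 = -39/20 + 3*k/2)
-16229 - y(46) = -16229 - (-39/20 + (3/2)*46) = -16229 - (-39/20 + 69) = -16229 - 1*1341/20 = -16229 - 1341/20 = -325921/20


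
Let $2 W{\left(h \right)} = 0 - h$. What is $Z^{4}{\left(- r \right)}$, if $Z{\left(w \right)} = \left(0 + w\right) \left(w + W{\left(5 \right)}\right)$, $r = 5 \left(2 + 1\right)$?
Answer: $\frac{75969140625}{16} \approx 4.7481 \cdot 10^{9}$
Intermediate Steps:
$W{\left(h \right)} = - \frac{h}{2}$ ($W{\left(h \right)} = \frac{0 - h}{2} = \frac{\left(-1\right) h}{2} = - \frac{h}{2}$)
$r = 15$ ($r = 5 \cdot 3 = 15$)
$Z{\left(w \right)} = w \left(- \frac{5}{2} + w\right)$ ($Z{\left(w \right)} = \left(0 + w\right) \left(w - \frac{5}{2}\right) = w \left(w - \frac{5}{2}\right) = w \left(- \frac{5}{2} + w\right)$)
$Z^{4}{\left(- r \right)} = \left(\frac{\left(-1\right) 15 \left(-5 + 2 \left(\left(-1\right) 15\right)\right)}{2}\right)^{4} = \left(\frac{1}{2} \left(-15\right) \left(-5 + 2 \left(-15\right)\right)\right)^{4} = \left(\frac{1}{2} \left(-15\right) \left(-5 - 30\right)\right)^{4} = \left(\frac{1}{2} \left(-15\right) \left(-35\right)\right)^{4} = \left(\frac{525}{2}\right)^{4} = \frac{75969140625}{16}$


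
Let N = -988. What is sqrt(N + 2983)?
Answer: sqrt(1995) ≈ 44.665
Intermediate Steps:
sqrt(N + 2983) = sqrt(-988 + 2983) = sqrt(1995)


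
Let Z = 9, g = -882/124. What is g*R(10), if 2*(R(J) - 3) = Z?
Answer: -6615/124 ≈ -53.347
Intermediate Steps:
g = -441/62 (g = -882*1/124 = -441/62 ≈ -7.1129)
R(J) = 15/2 (R(J) = 3 + (½)*9 = 3 + 9/2 = 15/2)
g*R(10) = -441/62*15/2 = -6615/124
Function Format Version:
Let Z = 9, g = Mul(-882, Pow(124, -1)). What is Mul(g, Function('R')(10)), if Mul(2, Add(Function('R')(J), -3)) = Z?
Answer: Rational(-6615, 124) ≈ -53.347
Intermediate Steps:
g = Rational(-441, 62) (g = Mul(-882, Rational(1, 124)) = Rational(-441, 62) ≈ -7.1129)
Function('R')(J) = Rational(15, 2) (Function('R')(J) = Add(3, Mul(Rational(1, 2), 9)) = Add(3, Rational(9, 2)) = Rational(15, 2))
Mul(g, Function('R')(10)) = Mul(Rational(-441, 62), Rational(15, 2)) = Rational(-6615, 124)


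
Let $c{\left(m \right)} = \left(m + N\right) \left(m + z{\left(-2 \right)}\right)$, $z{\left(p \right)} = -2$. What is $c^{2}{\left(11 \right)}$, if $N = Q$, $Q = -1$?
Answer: $8100$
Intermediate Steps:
$N = -1$
$c{\left(m \right)} = \left(-1 + m\right) \left(-2 + m\right)$ ($c{\left(m \right)} = \left(m - 1\right) \left(m - 2\right) = \left(-1 + m\right) \left(-2 + m\right)$)
$c^{2}{\left(11 \right)} = \left(2 + 11^{2} - 33\right)^{2} = \left(2 + 121 - 33\right)^{2} = 90^{2} = 8100$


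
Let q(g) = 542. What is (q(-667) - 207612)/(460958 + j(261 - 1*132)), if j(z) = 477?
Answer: -41414/92287 ≈ -0.44875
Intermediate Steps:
(q(-667) - 207612)/(460958 + j(261 - 1*132)) = (542 - 207612)/(460958 + 477) = -207070/461435 = -207070*1/461435 = -41414/92287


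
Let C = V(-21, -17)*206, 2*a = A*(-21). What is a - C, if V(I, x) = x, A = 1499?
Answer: -24475/2 ≈ -12238.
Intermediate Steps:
a = -31479/2 (a = (1499*(-21))/2 = (½)*(-31479) = -31479/2 ≈ -15740.)
C = -3502 (C = -17*206 = -3502)
a - C = -31479/2 - 1*(-3502) = -31479/2 + 3502 = -24475/2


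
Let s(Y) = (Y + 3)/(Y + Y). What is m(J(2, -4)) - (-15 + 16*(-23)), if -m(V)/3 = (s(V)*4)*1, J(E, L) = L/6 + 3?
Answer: 2585/7 ≈ 369.29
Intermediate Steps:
s(Y) = (3 + Y)/(2*Y) (s(Y) = (3 + Y)/((2*Y)) = (3 + Y)*(1/(2*Y)) = (3 + Y)/(2*Y))
J(E, L) = 3 + L/6 (J(E, L) = L*(⅙) + 3 = L/6 + 3 = 3 + L/6)
m(V) = -6*(3 + V)/V (m(V) = -3*((3 + V)/(2*V))*4 = -3*2*(3 + V)/V = -6*(3 + V)/V)
m(J(2, -4)) - (-15 + 16*(-23)) = (-6 - 18/(3 + (⅙)*(-4))) - (-15 + 16*(-23)) = (-6 - 18/(3 - ⅔)) - (-15 - 368) = (-6 - 18/7/3) - 1*(-383) = (-6 - 18*3/7) + 383 = (-6 - 54/7) + 383 = -96/7 + 383 = 2585/7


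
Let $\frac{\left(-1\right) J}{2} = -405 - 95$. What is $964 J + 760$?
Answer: $964760$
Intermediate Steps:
$J = 1000$ ($J = - 2 \left(-405 - 95\right) = \left(-2\right) \left(-500\right) = 1000$)
$964 J + 760 = 964 \cdot 1000 + 760 = 964000 + 760 = 964760$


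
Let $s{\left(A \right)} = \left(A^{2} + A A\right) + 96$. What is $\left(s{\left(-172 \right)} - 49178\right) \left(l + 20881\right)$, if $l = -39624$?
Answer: $-189041898$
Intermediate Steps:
$s{\left(A \right)} = 96 + 2 A^{2}$ ($s{\left(A \right)} = \left(A^{2} + A^{2}\right) + 96 = 2 A^{2} + 96 = 96 + 2 A^{2}$)
$\left(s{\left(-172 \right)} - 49178\right) \left(l + 20881\right) = \left(\left(96 + 2 \left(-172\right)^{2}\right) - 49178\right) \left(-39624 + 20881\right) = \left(\left(96 + 2 \cdot 29584\right) - 49178\right) \left(-18743\right) = \left(\left(96 + 59168\right) - 49178\right) \left(-18743\right) = \left(59264 - 49178\right) \left(-18743\right) = 10086 \left(-18743\right) = -189041898$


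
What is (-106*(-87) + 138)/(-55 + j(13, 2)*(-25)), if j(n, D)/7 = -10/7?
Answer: 48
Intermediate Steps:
j(n, D) = -10 (j(n, D) = 7*(-10/7) = -10)
(-106*(-87) + 138)/(-55 + j(13, 2)*(-25)) = (-106*(-87) + 138)/(-55 - 10*(-25)) = (9222 + 138)/(-55 + 250) = 9360/195 = 9360*(1/195) = 48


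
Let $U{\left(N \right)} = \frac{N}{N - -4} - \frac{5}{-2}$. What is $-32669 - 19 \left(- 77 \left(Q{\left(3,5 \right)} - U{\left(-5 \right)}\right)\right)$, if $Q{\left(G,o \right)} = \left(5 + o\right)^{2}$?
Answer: $\frac{205317}{2} \approx 1.0266 \cdot 10^{5}$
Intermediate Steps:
$U{\left(N \right)} = \frac{5}{2} + \frac{N}{4 + N}$ ($U{\left(N \right)} = \frac{N}{N + 4} - - \frac{5}{2} = \frac{N}{4 + N} + \frac{5}{2} = \frac{5}{2} + \frac{N}{4 + N}$)
$-32669 - 19 \left(- 77 \left(Q{\left(3,5 \right)} - U{\left(-5 \right)}\right)\right) = -32669 - 19 \left(- 77 \left(\left(5 + 5\right)^{2} - \frac{20 + 7 \left(-5\right)}{2 \left(4 - 5\right)}\right)\right) = -32669 - 19 \left(- 77 \left(10^{2} - \frac{20 - 35}{2 \left(-1\right)}\right)\right) = -32669 - 19 \left(- 77 \left(100 - \frac{1}{2} \left(-1\right) \left(-15\right)\right)\right) = -32669 - 19 \left(- 77 \left(100 - \frac{15}{2}\right)\right) = -32669 - 19 \left(\left(-77\right) \frac{185}{2}\right) = -32669 - 19 \left(- \frac{14245}{2}\right) = -32669 - - \frac{270655}{2} = -32669 + \frac{270655}{2} = \frac{205317}{2}$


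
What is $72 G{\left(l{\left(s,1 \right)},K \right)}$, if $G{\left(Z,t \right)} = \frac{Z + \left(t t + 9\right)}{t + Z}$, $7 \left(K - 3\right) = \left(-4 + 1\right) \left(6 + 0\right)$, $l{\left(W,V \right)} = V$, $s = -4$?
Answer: $\frac{17964}{35} \approx 513.26$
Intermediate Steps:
$K = \frac{3}{7}$ ($K = 3 + \frac{\left(-4 + 1\right) \left(6 + 0\right)}{7} = 3 + \frac{\left(-3\right) 6}{7} = 3 + \frac{1}{7} \left(-18\right) = 3 - \frac{18}{7} = \frac{3}{7} \approx 0.42857$)
$G{\left(Z,t \right)} = \frac{9 + Z + t^{2}}{Z + t}$ ($G{\left(Z,t \right)} = \frac{Z + \left(t^{2} + 9\right)}{Z + t} = \frac{Z + \left(9 + t^{2}\right)}{Z + t} = \frac{9 + Z + t^{2}}{Z + t}$)
$72 G{\left(l{\left(s,1 \right)},K \right)} = 72 \frac{9 + 1 + \left(\frac{3}{7}\right)^{2}}{1 + \frac{3}{7}} = 72 \frac{9 + 1 + \frac{9}{49}}{\frac{10}{7}} = 72 \cdot \frac{7}{10} \cdot \frac{499}{49} = 72 \cdot \frac{499}{70} = \frac{17964}{35}$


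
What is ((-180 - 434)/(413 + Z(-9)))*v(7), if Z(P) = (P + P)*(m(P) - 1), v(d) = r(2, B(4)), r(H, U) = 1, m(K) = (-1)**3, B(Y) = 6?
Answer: -614/449 ≈ -1.3675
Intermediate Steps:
m(K) = -1
v(d) = 1
Z(P) = -4*P (Z(P) = (P + P)*(-1 - 1) = (2*P)*(-2) = -4*P)
((-180 - 434)/(413 + Z(-9)))*v(7) = ((-180 - 434)/(413 - 4*(-9)))*1 = -614/(413 + 36)*1 = -614/449*1 = -614/449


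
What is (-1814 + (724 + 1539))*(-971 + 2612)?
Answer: 736809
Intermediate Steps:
(-1814 + (724 + 1539))*(-971 + 2612) = (-1814 + 2263)*1641 = 449*1641 = 736809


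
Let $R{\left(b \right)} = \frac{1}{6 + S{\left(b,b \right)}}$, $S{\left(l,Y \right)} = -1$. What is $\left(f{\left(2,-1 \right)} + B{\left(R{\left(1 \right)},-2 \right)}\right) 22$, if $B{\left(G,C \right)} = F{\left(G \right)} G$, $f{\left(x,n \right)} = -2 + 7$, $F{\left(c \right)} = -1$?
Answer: $\frac{528}{5} \approx 105.6$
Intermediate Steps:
$f{\left(x,n \right)} = 5$
$R{\left(b \right)} = \frac{1}{5}$ ($R{\left(b \right)} = \frac{1}{6 - 1} = \frac{1}{5}$)
$B{\left(G,C \right)} = - G$
$\left(f{\left(2,-1 \right)} + B{\left(R{\left(1 \right)},-2 \right)}\right) 22 = \left(5 - \frac{1}{5}\right) 22 = \frac{24}{5} \cdot 22 = \frac{528}{5}$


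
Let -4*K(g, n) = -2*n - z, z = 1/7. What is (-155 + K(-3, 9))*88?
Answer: -92686/7 ≈ -13241.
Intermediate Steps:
z = 1/7 ≈ 0.14286
K(g, n) = 1/28 + n/2 (K(g, n) = -(-2*n - 1*1/7)/4 = -(-2*n - 1/7)/4 = -(-1/7 - 2*n)/4 = 1/28 + n/2)
(-155 + K(-3, 9))*88 = (-155 + (1/28 + (1/2)*9))*88 = (-155 + (1/28 + 9/2))*88 = (-155 + 127/28)*88 = -4213/28*88 = -92686/7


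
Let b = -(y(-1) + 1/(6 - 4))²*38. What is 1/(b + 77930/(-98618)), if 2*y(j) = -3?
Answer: -49309/1912707 ≈ -0.025780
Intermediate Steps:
y(j) = -3/2 (y(j) = (½)*(-3) = -3/2)
b = -38 (b = -(-3/2 + 1/(6 - 4))²*38 = -(-3/2 + 1/2)²*38 = -(-3/2 + ½)²*38 = -1*(-1)²*38 = -1*1*38 = -1*38 = -38)
1/(b + 77930/(-98618)) = 1/(-38 + 77930/(-98618)) = 1/(-38 + 77930*(-1/98618)) = 1/(-38 - 38965/49309) = 1/(-1912707/49309) = -49309/1912707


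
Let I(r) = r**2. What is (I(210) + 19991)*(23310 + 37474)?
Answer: 3895707344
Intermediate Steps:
(I(210) + 19991)*(23310 + 37474) = (210**2 + 19991)*(23310 + 37474) = (44100 + 19991)*60784 = 64091*60784 = 3895707344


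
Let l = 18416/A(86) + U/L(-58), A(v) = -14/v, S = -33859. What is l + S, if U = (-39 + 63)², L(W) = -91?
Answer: -13376289/91 ≈ -1.4699e+5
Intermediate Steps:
U = 576 (U = 24² = 576)
l = -10295120/91 (l = 18416/((-14/86)) + 576/(-91) = 18416/((-14*1/86)) + 576*(-1/91) = 18416/(-7/43) - 576/91 = 18416*(-43/7) - 576/91 = -791888/7 - 576/91 = -10295120/91 ≈ -1.1313e+5)
l + S = -10295120/91 - 33859 = -13376289/91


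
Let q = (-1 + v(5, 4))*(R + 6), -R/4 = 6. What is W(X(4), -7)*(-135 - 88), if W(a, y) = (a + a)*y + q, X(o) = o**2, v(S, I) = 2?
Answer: 53966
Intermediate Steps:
R = -24 (R = -4*6 = -24)
q = -18 (q = (-1 + 2)*(-24 + 6) = 1*(-18) = -18)
W(a, y) = -18 + 2*a*y (W(a, y) = (a + a)*y - 18 = (2*a)*y - 18 = 2*a*y - 18 = -18 + 2*a*y)
W(X(4), -7)*(-135 - 88) = (-18 + 2*4**2*(-7))*(-135 - 88) = (-18 + 2*16*(-7))*(-223) = (-18 - 224)*(-223) = -242*(-223) = 53966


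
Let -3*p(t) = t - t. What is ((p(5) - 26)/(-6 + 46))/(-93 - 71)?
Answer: 13/3280 ≈ 0.0039634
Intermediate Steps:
p(t) = 0 (p(t) = -(t - t)/3 = -⅓*0 = 0)
((p(5) - 26)/(-6 + 46))/(-93 - 71) = ((0 - 26)/(-6 + 46))/(-93 - 71) = (-26/40)/(-164) = -(-13)/(82*40) = -1/164*(-13/20) = 13/3280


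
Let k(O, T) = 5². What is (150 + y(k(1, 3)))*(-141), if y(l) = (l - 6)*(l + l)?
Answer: -155100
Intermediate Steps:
k(O, T) = 25
y(l) = 2*l*(-6 + l) (y(l) = (-6 + l)*(2*l) = 2*l*(-6 + l))
(150 + y(k(1, 3)))*(-141) = (150 + 2*25*(-6 + 25))*(-141) = (150 + 2*25*19)*(-141) = (150 + 950)*(-141) = 1100*(-141) = -155100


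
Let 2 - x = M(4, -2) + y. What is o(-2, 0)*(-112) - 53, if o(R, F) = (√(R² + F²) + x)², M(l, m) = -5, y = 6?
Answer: -1061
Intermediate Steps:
x = 1 (x = 2 - (-5 + 6) = 2 - 1*1 = 2 - 1 = 1)
o(R, F) = (1 + √(F² + R²))² (o(R, F) = (√(R² + F²) + 1)² = (√(F² + R²) + 1)² = (1 + √(F² + R²))²)
o(-2, 0)*(-112) - 53 = (1 + √(0² + (-2)²))²*(-112) - 53 = (1 + √(0 + 4))²*(-112) - 53 = (1 + √4)²*(-112) - 53 = (1 + 2)²*(-112) - 53 = 3²*(-112) - 53 = 9*(-112) - 53 = -1008 - 53 = -1061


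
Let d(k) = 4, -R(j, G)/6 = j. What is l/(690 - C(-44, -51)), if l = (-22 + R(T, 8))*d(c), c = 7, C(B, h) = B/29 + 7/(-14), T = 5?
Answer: -12064/40137 ≈ -0.30057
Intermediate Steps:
C(B, h) = -½ + B/29 (C(B, h) = B*(1/29) + 7*(-1/14) = B/29 - ½ = -½ + B/29)
R(j, G) = -6*j
l = -208 (l = (-22 - 6*5)*4 = (-22 - 30)*4 = -52*4 = -208)
l/(690 - C(-44, -51)) = -208/(690 - (-½ + (1/29)*(-44))) = -208/(690 - (-½ - 44/29)) = -208/(690 - 1*(-117/58)) = -208/(690 + 117/58) = -208/40137/58 = -208*58/40137 = -12064/40137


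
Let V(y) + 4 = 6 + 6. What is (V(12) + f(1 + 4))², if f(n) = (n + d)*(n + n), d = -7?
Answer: 144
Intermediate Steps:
f(n) = 2*n*(-7 + n) (f(n) = (n - 7)*(n + n) = (-7 + n)*(2*n) = 2*n*(-7 + n))
V(y) = 8 (V(y) = -4 + (6 + 6) = -4 + 12 = 8)
(V(12) + f(1 + 4))² = (8 + 2*(1 + 4)*(-7 + (1 + 4)))² = (8 + 2*5*(-7 + 5))² = (8 + 2*5*(-2))² = (8 - 20)² = (-12)² = 144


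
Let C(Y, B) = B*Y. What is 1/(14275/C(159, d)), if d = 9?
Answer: 1431/14275 ≈ 0.10025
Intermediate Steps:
1/(14275/C(159, d)) = 1/(14275/((9*159))) = 1/(14275/1431) = 1431/14275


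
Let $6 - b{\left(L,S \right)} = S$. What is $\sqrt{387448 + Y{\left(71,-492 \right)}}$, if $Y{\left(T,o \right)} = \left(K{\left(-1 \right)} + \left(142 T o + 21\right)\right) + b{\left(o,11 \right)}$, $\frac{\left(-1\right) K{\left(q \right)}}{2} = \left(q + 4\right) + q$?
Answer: $2 i \sqrt{1143221} \approx 2138.4 i$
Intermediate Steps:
$b{\left(L,S \right)} = 6 - S$
$K{\left(q \right)} = -8 - 4 q$ ($K{\left(q \right)} = - 2 \left(\left(q + 4\right) + q\right) = - 2 \left(\left(4 + q\right) + q\right) = - 2 \left(4 + 2 q\right) = -8 - 4 q$)
$Y{\left(T,o \right)} = 12 + 142 T o$ ($Y{\left(T,o \right)} = \left(\left(-8 - -4\right) + \left(142 T o + 21\right)\right) + \left(6 - 11\right) = \left(\left(-8 + 4\right) + \left(142 T o + 21\right)\right) + \left(6 - 11\right) = \left(-4 + \left(21 + 142 T o\right)\right) - 5 = \left(17 + 142 T o\right) - 5 = 12 + 142 T o$)
$\sqrt{387448 + Y{\left(71,-492 \right)}} = \sqrt{387448 + \left(12 + 142 \cdot 71 \left(-492\right)\right)} = \sqrt{387448 + \left(12 - 4960344\right)} = \sqrt{387448 - 4960332} = \sqrt{-4572884} = 2 i \sqrt{1143221}$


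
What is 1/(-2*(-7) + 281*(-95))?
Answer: -1/26681 ≈ -3.7480e-5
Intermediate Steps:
1/(-2*(-7) + 281*(-95)) = 1/(14 - 26695) = 1/(-26681) = -1/26681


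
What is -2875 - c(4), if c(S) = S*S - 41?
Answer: -2850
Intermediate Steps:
c(S) = -41 + S² (c(S) = S² - 41 = -41 + S²)
-2875 - c(4) = -2875 - (-41 + 4²) = -2875 - (-41 + 16) = -2875 - 1*(-25) = -2875 + 25 = -2850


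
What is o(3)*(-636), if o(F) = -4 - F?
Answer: 4452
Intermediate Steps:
o(3)*(-636) = (-4 - 1*3)*(-636) = (-4 - 3)*(-636) = -7*(-636) = 4452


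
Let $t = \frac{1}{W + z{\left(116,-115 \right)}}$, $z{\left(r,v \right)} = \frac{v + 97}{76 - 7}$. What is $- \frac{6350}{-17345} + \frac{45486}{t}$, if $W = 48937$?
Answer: $\frac{177600796838240}{79787} \approx 2.2259 \cdot 10^{9}$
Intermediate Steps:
$z{\left(r,v \right)} = \frac{97}{69} + \frac{v}{69}$ ($z{\left(r,v \right)} = \frac{97 + v}{69} = \left(97 + v\right) \frac{1}{69} = \frac{97}{69} + \frac{v}{69}$)
$t = \frac{23}{1125545}$ ($t = \frac{1}{48937 + \left(\frac{97}{69} + \frac{1}{69} \left(-115\right)\right)} = \frac{1}{48937 + \left(\frac{97}{69} - \frac{5}{3}\right)} = \frac{1}{48937 - \frac{6}{23}} = \frac{1}{\frac{1125545}{23}} = \frac{23}{1125545} \approx 2.0435 \cdot 10^{-5}$)
$- \frac{6350}{-17345} + \frac{45486}{t} = - \frac{6350}{-17345} + \frac{45486}{\frac{23}{1125545}} = \left(-6350\right) \left(- \frac{1}{17345}\right) + 45486 \cdot \frac{1125545}{23} = \frac{1270}{3469} + \frac{51196539870}{23} = \frac{177600796838240}{79787}$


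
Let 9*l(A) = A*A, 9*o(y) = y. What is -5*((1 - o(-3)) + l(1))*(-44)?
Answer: 2860/9 ≈ 317.78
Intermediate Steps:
o(y) = y/9
l(A) = A**2/9 (l(A) = (A*A)/9 = A**2/9)
-5*((1 - o(-3)) + l(1))*(-44) = -5*((1 - (-3)/9) + (1/9)*1**2)*(-44) = -5*((1 - 1*(-1/3)) + (1/9)*1)*(-44) = -5*((1 + 1/3) + 1/9)*(-44) = -5*(4/3 + 1/9)*(-44) = -5*13/9*(-44) = -65/9*(-44) = 2860/9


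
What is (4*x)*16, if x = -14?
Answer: -896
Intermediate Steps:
(4*x)*16 = (4*(-14))*16 = -56*16 = -896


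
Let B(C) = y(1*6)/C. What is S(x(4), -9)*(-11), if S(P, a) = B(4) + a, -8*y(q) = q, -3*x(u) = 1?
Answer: 1617/16 ≈ 101.06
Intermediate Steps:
x(u) = -⅓ (x(u) = -⅓*1 = -⅓)
y(q) = -q/8
B(C) = -3/(4*C) (B(C) = (-6/8)/C = (-⅛*6)/C = -3/(4*C))
S(P, a) = -3/16 + a (S(P, a) = -¾/4 + a = -¾*¼ + a = -3/16 + a)
S(x(4), -9)*(-11) = (-3/16 - 9)*(-11) = -147/16*(-11) = 1617/16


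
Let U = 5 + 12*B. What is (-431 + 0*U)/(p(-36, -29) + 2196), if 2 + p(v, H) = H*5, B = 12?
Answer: -431/2049 ≈ -0.21035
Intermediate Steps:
p(v, H) = -2 + 5*H (p(v, H) = -2 + H*5 = -2 + 5*H)
U = 149 (U = 5 + 12*12 = 5 + 144 = 149)
(-431 + 0*U)/(p(-36, -29) + 2196) = (-431 + 0*149)/((-2 + 5*(-29)) + 2196) = (-431 + 0)/((-2 - 145) + 2196) = -431/(-147 + 2196) = -431/2049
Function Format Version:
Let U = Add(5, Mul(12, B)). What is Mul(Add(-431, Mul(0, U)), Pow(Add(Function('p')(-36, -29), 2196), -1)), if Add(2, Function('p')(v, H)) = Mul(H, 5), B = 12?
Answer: Rational(-431, 2049) ≈ -0.21035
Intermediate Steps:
Function('p')(v, H) = Add(-2, Mul(5, H)) (Function('p')(v, H) = Add(-2, Mul(H, 5)) = Add(-2, Mul(5, H)))
U = 149 (U = Add(5, Mul(12, 12)) = Add(5, 144) = 149)
Mul(Add(-431, Mul(0, U)), Pow(Add(Function('p')(-36, -29), 2196), -1)) = Mul(Add(-431, Mul(0, 149)), Pow(Add(Add(-2, Mul(5, -29)), 2196), -1)) = Mul(Add(-431, 0), Pow(Add(Add(-2, -145), 2196), -1)) = Mul(-431, Pow(Add(-147, 2196), -1)) = Mul(-431, Pow(2049, -1)) = Mul(-431, Rational(1, 2049)) = Rational(-431, 2049)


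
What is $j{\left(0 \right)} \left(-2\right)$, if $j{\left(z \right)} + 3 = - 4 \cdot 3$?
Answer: $30$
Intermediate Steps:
$j{\left(z \right)} = -15$ ($j{\left(z \right)} = -3 - 4 \cdot 3 = -3 - 12 = -15$)
$j{\left(0 \right)} \left(-2\right) = \left(-15\right) \left(-2\right) = 30$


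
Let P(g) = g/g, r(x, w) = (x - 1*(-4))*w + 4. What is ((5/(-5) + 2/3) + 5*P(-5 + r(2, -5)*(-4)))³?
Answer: 2744/27 ≈ 101.63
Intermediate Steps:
r(x, w) = 4 + w*(4 + x) (r(x, w) = (x + 4)*w + 4 = (4 + x)*w + 4 = w*(4 + x) + 4 = 4 + w*(4 + x))
P(g) = 1
((5/(-5) + 2/3) + 5*P(-5 + r(2, -5)*(-4)))³ = ((5/(-5) + 2/3) + 5*1)³ = ((5*(-⅕) + 2*(⅓)) + 5)³ = ((-1 + ⅔) + 5)³ = (-⅓ + 5)³ = (14/3)³ = 2744/27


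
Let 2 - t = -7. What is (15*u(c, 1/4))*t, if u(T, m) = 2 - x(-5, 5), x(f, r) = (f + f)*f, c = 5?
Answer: -6480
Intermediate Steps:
t = 9 (t = 2 - 1*(-7) = 2 + 7 = 9)
x(f, r) = 2*f² (x(f, r) = (2*f)*f = 2*f²)
u(T, m) = -48 (u(T, m) = 2 - 2*(-5)² = 2 - 2*25 = 2 - 1*50 = 2 - 50 = -48)
(15*u(c, 1/4))*t = (15*(-48))*9 = -720*9 = -6480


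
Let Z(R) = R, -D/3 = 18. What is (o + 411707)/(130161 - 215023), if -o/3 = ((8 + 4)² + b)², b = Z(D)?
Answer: -387407/84862 ≈ -4.5651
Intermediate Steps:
D = -54 (D = -3*18 = -54)
b = -54
o = -24300 (o = -3*((8 + 4)² - 54)² = -3*(12² - 54)² = -3*(144 - 54)² = -3*90² = -3*8100 = -24300)
(o + 411707)/(130161 - 215023) = (-24300 + 411707)/(130161 - 215023) = 387407/(-84862) = 387407*(-1/84862) = -387407/84862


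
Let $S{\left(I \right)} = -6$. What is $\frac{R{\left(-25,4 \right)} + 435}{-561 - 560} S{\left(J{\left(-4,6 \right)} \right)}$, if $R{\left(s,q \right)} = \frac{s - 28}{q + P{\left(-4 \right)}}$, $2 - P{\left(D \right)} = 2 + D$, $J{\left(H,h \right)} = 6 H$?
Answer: $\frac{10281}{4484} \approx 2.2928$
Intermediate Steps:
$P{\left(D \right)} = - D$ ($P{\left(D \right)} = 2 - \left(2 + D\right) = - D$)
$R{\left(s,q \right)} = \frac{-28 + s}{4 + q}$ ($R{\left(s,q \right)} = \frac{s - 28}{q - -4} = \frac{-28 + s}{q + 4} = \frac{-28 + s}{4 + q}$)
$\frac{R{\left(-25,4 \right)} + 435}{-561 - 560} S{\left(J{\left(-4,6 \right)} \right)} = \frac{\frac{-28 - 25}{4 + 4} + 435}{-561 - 560} \left(-6\right) = \frac{\frac{1}{8} \left(-53\right) + 435}{-1121} \left(-6\right) = \left(\frac{1}{8} \left(-53\right) + 435\right) \left(- \frac{1}{1121}\right) \left(-6\right) = \left(- \frac{53}{8} + 435\right) \left(- \frac{1}{1121}\right) \left(-6\right) = \frac{3427}{8} \left(- \frac{1}{1121}\right) \left(-6\right) = \left(- \frac{3427}{8968}\right) \left(-6\right) = \frac{10281}{4484}$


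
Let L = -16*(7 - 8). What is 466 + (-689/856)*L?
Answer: 48484/107 ≈ 453.12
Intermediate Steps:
L = 16 (L = -16*(-1) = 16)
466 + (-689/856)*L = 466 - 689/856*16 = 466 - 1378/107 = 48484/107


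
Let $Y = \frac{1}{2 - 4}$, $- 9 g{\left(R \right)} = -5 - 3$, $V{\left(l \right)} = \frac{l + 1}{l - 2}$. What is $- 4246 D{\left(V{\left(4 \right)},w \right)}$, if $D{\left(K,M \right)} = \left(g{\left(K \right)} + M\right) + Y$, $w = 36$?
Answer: $- \frac{1390565}{9} \approx -1.5451 \cdot 10^{5}$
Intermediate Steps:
$V{\left(l \right)} = \frac{1 + l}{-2 + l}$
$g{\left(R \right)} = \frac{8}{9}$ ($g{\left(R \right)} = - \frac{-5 - 3}{9} = \left(- \frac{1}{9}\right) \left(-8\right) = \frac{8}{9}$)
$Y = - \frac{1}{2}$ ($Y = \frac{1}{-2} = - \frac{1}{2} \approx -0.5$)
$D{\left(K,M \right)} = \frac{7}{18} + M$ ($D{\left(K,M \right)} = \left(\frac{8}{9} + M\right) - \frac{1}{2} = \frac{7}{18} + M$)
$- 4246 D{\left(V{\left(4 \right)},w \right)} = - 4246 \left(\frac{7}{18} + 36\right) = \left(-4246\right) \frac{655}{18} = - \frac{1390565}{9}$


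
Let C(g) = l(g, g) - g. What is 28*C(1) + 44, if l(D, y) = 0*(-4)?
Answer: 16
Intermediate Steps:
l(D, y) = 0
C(g) = -g (C(g) = 0 - g = -g)
28*C(1) + 44 = 28*(-1*1) + 44 = 28*(-1) + 44 = -28 + 44 = 16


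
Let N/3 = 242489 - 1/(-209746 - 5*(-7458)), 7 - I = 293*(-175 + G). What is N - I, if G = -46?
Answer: 114287798395/172456 ≈ 6.6271e+5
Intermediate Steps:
I = 64760 (I = 7 - 293*(-175 - 46) = 7 - 293*(-221) = 7 - 1*(-64753) = 7 + 64753 = 64760)
N = 125456048955/172456 (N = 3*(242489 - 1/(-209746 - 5*(-7458))) = 3*(242489 - 1/(-209746 + 37290)) = 3*(242489 - 1/(-172456)) = 3*(242489 - 1*(-1/172456)) = 3*(242489 + 1/172456) = 3*(41818682985/172456) = 125456048955/172456 ≈ 7.2747e+5)
N - I = 125456048955/172456 - 1*64760 = 125456048955/172456 - 64760 = 114287798395/172456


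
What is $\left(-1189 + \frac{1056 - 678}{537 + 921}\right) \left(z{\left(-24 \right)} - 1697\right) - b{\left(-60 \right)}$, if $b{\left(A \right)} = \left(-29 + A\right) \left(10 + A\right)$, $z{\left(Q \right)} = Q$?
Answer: $\frac{55117066}{27} \approx 2.0414 \cdot 10^{6}$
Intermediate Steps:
$\left(-1189 + \frac{1056 - 678}{537 + 921}\right) \left(z{\left(-24 \right)} - 1697\right) - b{\left(-60 \right)} = \left(-1189 + \frac{1056 - 678}{537 + 921}\right) \left(-24 - 1697\right) - \left(-290 + \left(-60\right)^{2} - -1140\right) = \left(-1189 + \frac{378}{1458}\right) \left(-1721\right) - \left(-290 + 3600 + 1140\right) = \left(-1189 + 378 \cdot \frac{1}{1458}\right) \left(-1721\right) - 4450 = \left(-1189 + \frac{7}{27}\right) \left(-1721\right) - 4450 = \left(- \frac{32096}{27}\right) \left(-1721\right) - 4450 = \frac{55237216}{27} - 4450 = \frac{55117066}{27}$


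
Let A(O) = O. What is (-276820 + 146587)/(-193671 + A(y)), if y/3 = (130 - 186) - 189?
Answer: 43411/64802 ≈ 0.66990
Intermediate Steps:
y = -735 (y = 3*((130 - 186) - 189) = 3*(-56 - 189) = 3*(-245) = -735)
(-276820 + 146587)/(-193671 + A(y)) = (-276820 + 146587)/(-193671 - 735) = -130233/(-194406) = -130233*(-1/194406) = 43411/64802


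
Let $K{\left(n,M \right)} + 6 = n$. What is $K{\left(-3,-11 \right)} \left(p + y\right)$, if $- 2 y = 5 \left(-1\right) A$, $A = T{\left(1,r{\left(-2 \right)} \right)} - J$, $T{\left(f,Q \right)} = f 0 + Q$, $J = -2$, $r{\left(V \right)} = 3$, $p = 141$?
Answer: $- \frac{2763}{2} \approx -1381.5$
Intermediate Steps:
$T{\left(f,Q \right)} = Q$ ($T{\left(f,Q \right)} = 0 + Q = Q$)
$A = 5$ ($A = 3 - -2 = 3 + 2 = 5$)
$K{\left(n,M \right)} = -6 + n$
$y = \frac{25}{2}$ ($y = - \frac{5 \left(-1\right) 5}{2} = - \frac{\left(-5\right) 5}{2} = \left(- \frac{1}{2}\right) \left(-25\right) = \frac{25}{2} \approx 12.5$)
$K{\left(-3,-11 \right)} \left(p + y\right) = \left(-6 - 3\right) \left(141 + \frac{25}{2}\right) = \left(-9\right) \frac{307}{2} = - \frac{2763}{2}$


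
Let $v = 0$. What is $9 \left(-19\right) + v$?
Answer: $-171$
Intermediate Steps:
$9 \left(-19\right) + v = 9 \left(-19\right) + 0 = -171 + 0 = -171$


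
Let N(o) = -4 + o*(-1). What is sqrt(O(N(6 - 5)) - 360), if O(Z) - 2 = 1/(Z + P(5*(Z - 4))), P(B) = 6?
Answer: I*sqrt(357) ≈ 18.894*I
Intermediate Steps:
N(o) = -4 - o
O(Z) = 2 + 1/(6 + Z) (O(Z) = 2 + 1/(Z + 6) = 2 + 1/(6 + Z))
sqrt(O(N(6 - 5)) - 360) = sqrt((13 + 2*(-4 - (6 - 5)))/(6 + (-4 - (6 - 5))) - 360) = sqrt((13 + 2*(-4 - 1*1))/(6 + (-4 - 1*1)) - 360) = sqrt((13 + 2*(-4 - 1))/(6 + (-4 - 1)) - 360) = sqrt((13 + 2*(-5))/(6 - 5) - 360) = sqrt((13 - 10)/1 - 360) = sqrt(1*3 - 360) = sqrt(3 - 360) = sqrt(-357) = I*sqrt(357)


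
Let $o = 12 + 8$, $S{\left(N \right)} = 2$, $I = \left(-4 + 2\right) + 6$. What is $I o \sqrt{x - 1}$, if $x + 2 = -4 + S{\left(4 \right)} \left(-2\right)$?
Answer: $80 i \sqrt{11} \approx 265.33 i$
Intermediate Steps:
$I = 4$ ($I = -2 + 6 = 4$)
$o = 20$
$x = -10$ ($x = -2 + \left(-4 + 2 \left(-2\right)\right) = -2 - 8 = -10$)
$I o \sqrt{x - 1} = 4 \cdot 20 \sqrt{-10 - 1} = 80 \sqrt{-11} = 80 i \sqrt{11}$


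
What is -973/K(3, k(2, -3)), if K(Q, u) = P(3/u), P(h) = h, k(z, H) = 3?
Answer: -973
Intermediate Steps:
K(Q, u) = 3/u
-973/K(3, k(2, -3)) = -973/1 = -973*1 = -973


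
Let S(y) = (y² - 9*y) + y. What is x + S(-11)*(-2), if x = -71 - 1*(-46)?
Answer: -443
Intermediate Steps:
S(y) = y² - 8*y
x = -25 (x = -71 + 46 = -25)
x + S(-11)*(-2) = -25 - 11*(-8 - 11)*(-2) = -25 - 11*(-19)*(-2) = -25 + 209*(-2) = -25 - 418 = -443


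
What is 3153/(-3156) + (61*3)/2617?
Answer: -2557951/2753084 ≈ -0.92912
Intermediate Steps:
3153/(-3156) + (61*3)/2617 = 3153*(-1/3156) + 183*(1/2617) = -1051/1052 + 183/2617 = -2557951/2753084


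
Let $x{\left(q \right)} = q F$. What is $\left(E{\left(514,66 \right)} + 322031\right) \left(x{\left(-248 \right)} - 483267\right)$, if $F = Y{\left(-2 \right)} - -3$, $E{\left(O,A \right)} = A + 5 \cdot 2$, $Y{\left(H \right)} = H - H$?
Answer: $-155903331177$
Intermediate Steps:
$Y{\left(H \right)} = 0$
$E{\left(O,A \right)} = 10 + A$ ($E{\left(O,A \right)} = A + 10 = 10 + A$)
$F = 3$ ($F = 0 - -3 = 0 + 3 = 3$)
$x{\left(q \right)} = 3 q$ ($x{\left(q \right)} = q 3 = 3 q$)
$\left(E{\left(514,66 \right)} + 322031\right) \left(x{\left(-248 \right)} - 483267\right) = \left(\left(10 + 66\right) + 322031\right) \left(3 \left(-248\right) - 483267\right) = \left(76 + 322031\right) \left(-744 - 483267\right) = 322107 \left(-484011\right) = -155903331177$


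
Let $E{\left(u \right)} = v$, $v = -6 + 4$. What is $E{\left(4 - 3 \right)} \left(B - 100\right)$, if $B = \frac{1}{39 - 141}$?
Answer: $\frac{10201}{51} \approx 200.02$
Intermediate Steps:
$v = -2$
$E{\left(u \right)} = -2$
$B = - \frac{1}{102}$ ($B = \frac{1}{-102} = - \frac{1}{102} \approx -0.0098039$)
$E{\left(4 - 3 \right)} \left(B - 100\right) = - 2 \left(- \frac{1}{102} - 100\right) = \left(-2\right) \left(- \frac{10201}{102}\right) = \frac{10201}{51}$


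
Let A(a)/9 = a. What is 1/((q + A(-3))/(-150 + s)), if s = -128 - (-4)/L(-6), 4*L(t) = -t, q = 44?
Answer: -826/51 ≈ -16.196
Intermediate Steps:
A(a) = 9*a
L(t) = -t/4 (L(t) = (-t)/4 = -t/4)
s = -376/3 (s = -128 - (-4)/((-¼*(-6))) = -128 - (-4)/3/2 = -128 - (-4)*2/3 = -128 - 1*(-8/3) = -128 + 8/3 = -376/3 ≈ -125.33)
1/((q + A(-3))/(-150 + s)) = 1/((44 + 9*(-3))/(-150 - 376/3)) = 1/((44 - 27)/(-826/3)) = 1/(17*(-3/826)) = 1/(-51/826) = -826/51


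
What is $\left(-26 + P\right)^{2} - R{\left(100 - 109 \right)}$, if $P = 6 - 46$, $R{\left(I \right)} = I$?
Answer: $4365$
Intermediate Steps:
$P = -40$
$\left(-26 + P\right)^{2} - R{\left(100 - 109 \right)} = \left(-26 - 40\right)^{2} - \left(100 - 109\right) = \left(-66\right)^{2} - \left(100 - 109\right) = 4356 - -9 = 4356 + 9 = 4365$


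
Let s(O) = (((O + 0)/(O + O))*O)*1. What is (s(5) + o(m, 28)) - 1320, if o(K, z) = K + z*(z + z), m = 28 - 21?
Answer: 515/2 ≈ 257.50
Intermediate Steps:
m = 7
o(K, z) = K + 2*z**2 (o(K, z) = K + z*(2*z) = K + 2*z**2)
s(O) = O/2 (s(O) = ((O/((2*O)))*O)*1 = ((O*(1/(2*O)))*O)*1 = (O/2)*1 = O/2)
(s(5) + o(m, 28)) - 1320 = ((1/2)*5 + (7 + 2*28**2)) - 1320 = (5/2 + (7 + 2*784)) - 1320 = (5/2 + (7 + 1568)) - 1320 = (5/2 + 1575) - 1320 = 3155/2 - 1320 = 515/2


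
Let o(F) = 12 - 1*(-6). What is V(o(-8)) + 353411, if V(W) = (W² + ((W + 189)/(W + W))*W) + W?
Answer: 707713/2 ≈ 3.5386e+5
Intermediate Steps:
o(F) = 18 (o(F) = 12 + 6 = 18)
V(W) = 189/2 + W² + 3*W/2 (V(W) = (W² + ((189 + W)/((2*W)))*W) + W = (W² + ((189 + W)*(1/(2*W)))*W) + W = (W² + ((189 + W)/(2*W))*W) + W = (W² + (189/2 + W/2)) + W = (189/2 + W² + W/2) + W = 189/2 + W² + 3*W/2)
V(o(-8)) + 353411 = (189/2 + 18² + (3/2)*18) + 353411 = (189/2 + 324 + 27) + 353411 = 891/2 + 353411 = 707713/2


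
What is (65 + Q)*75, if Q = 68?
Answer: 9975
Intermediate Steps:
(65 + Q)*75 = (65 + 68)*75 = 133*75 = 9975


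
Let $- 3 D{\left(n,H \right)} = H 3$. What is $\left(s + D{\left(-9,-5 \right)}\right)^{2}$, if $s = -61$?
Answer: $3136$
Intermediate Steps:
$D{\left(n,H \right)} = - H$ ($D{\left(n,H \right)} = - \frac{H 3}{3} = - \frac{3 H}{3} = - H$)
$\left(s + D{\left(-9,-5 \right)}\right)^{2} = \left(-61 - -5\right)^{2} = \left(-61 + 5\right)^{2} = \left(-56\right)^{2} = 3136$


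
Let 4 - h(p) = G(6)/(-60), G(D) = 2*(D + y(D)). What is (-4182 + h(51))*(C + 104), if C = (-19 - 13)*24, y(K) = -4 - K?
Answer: 41614208/15 ≈ 2.7743e+6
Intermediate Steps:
G(D) = -8 (G(D) = 2*(D + (-4 - D)) = 2*(-4) = -8)
h(p) = 58/15 (h(p) = 4 - (-8)/(-60) = 4 - (-8)*(-1)/60 = 4 - 1*2/15 = 4 - 2/15 = 58/15)
C = -768 (C = -32*24 = -768)
(-4182 + h(51))*(C + 104) = (-4182 + 58/15)*(-768 + 104) = -62672/15*(-664) = 41614208/15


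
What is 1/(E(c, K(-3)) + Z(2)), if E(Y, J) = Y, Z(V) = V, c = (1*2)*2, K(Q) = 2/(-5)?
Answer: ⅙ ≈ 0.16667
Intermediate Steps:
K(Q) = -⅖ (K(Q) = 2*(-⅕) = -⅖)
c = 4 (c = 2*2 = 4)
1/(E(c, K(-3)) + Z(2)) = 1/(4 + 2) = 1/6 = ⅙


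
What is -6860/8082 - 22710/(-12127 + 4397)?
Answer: 6525721/3123693 ≈ 2.0891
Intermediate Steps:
-6860/8082 - 22710/(-12127 + 4397) = -6860*1/8082 - 22710/(-7730) = -3430/4041 - 22710*(-1/7730) = -3430/4041 + 2271/773 = 6525721/3123693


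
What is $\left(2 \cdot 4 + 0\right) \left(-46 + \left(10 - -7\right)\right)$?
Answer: $-232$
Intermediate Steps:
$\left(2 \cdot 4 + 0\right) \left(-46 + \left(10 - -7\right)\right) = \left(8 + 0\right) \left(-46 + \left(10 + 7\right)\right) = 8 \left(-46 + 17\right) = 8 \left(-29\right) = -232$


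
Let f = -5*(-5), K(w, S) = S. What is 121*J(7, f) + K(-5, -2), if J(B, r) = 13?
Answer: 1571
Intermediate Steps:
f = 25
121*J(7, f) + K(-5, -2) = 121*13 - 2 = 1573 - 2 = 1571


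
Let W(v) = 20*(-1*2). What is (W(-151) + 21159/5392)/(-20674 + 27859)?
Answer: -194521/38741520 ≈ -0.0050210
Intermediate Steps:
W(v) = -40 (W(v) = 20*(-2) = -40)
(W(-151) + 21159/5392)/(-20674 + 27859) = (-40 + 21159/5392)/(-20674 + 27859) = (-40 + 21159*(1/5392))/7185 = (-40 + 21159/5392)*(1/7185) = -194521/5392*1/7185 = -194521/38741520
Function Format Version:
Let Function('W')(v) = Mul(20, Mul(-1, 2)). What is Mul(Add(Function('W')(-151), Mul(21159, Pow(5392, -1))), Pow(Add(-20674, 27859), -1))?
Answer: Rational(-194521, 38741520) ≈ -0.0050210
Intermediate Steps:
Function('W')(v) = -40 (Function('W')(v) = Mul(20, -2) = -40)
Mul(Add(Function('W')(-151), Mul(21159, Pow(5392, -1))), Pow(Add(-20674, 27859), -1)) = Mul(Add(-40, Mul(21159, Pow(5392, -1))), Pow(Add(-20674, 27859), -1)) = Mul(Add(-40, Mul(21159, Rational(1, 5392))), Pow(7185, -1)) = Mul(Add(-40, Rational(21159, 5392)), Rational(1, 7185)) = Mul(Rational(-194521, 5392), Rational(1, 7185)) = Rational(-194521, 38741520)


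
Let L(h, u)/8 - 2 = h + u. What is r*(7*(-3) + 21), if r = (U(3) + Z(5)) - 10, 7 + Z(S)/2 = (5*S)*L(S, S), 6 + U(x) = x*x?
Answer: 0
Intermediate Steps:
L(h, u) = 16 + 8*h + 8*u (L(h, u) = 16 + 8*(h + u) = 16 + (8*h + 8*u) = 16 + 8*h + 8*u)
U(x) = -6 + x**2 (U(x) = -6 + x*x = -6 + x**2)
Z(S) = -14 + 10*S*(16 + 16*S) (Z(S) = -14 + 2*((5*S)*(16 + 8*S + 8*S)) = -14 + 2*((5*S)*(16 + 16*S)) = -14 + 2*(5*S*(16 + 16*S)) = -14 + 10*S*(16 + 16*S))
r = 4779 (r = ((-6 + 3**2) + (-14 + 160*5*(1 + 5))) - 10 = ((-6 + 9) + (-14 + 160*5*6)) - 10 = (3 + (-14 + 4800)) - 10 = (3 + 4786) - 10 = 4789 - 10 = 4779)
r*(7*(-3) + 21) = 4779*(7*(-3) + 21) = 4779*(-21 + 21) = 4779*0 = 0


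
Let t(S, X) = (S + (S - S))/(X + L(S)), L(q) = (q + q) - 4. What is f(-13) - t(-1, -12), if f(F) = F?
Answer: -235/18 ≈ -13.056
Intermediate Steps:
L(q) = -4 + 2*q (L(q) = 2*q - 4 = -4 + 2*q)
t(S, X) = S/(-4 + X + 2*S) (t(S, X) = (S + (S - S))/(X + (-4 + 2*S)) = (S + 0)/(-4 + X + 2*S) = S/(-4 + X + 2*S))
f(-13) - t(-1, -12) = -13 - (-1)/(-4 - 12 + 2*(-1)) = -13 - (-1)/(-4 - 12 - 2) = -13 - (-1)/(-18) = -13 - (-1)*(-1)/18 = -13 - 1*1/18 = -13 - 1/18 = -235/18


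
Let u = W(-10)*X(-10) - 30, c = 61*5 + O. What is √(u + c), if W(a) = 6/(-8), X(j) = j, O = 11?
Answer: √1174/2 ≈ 17.132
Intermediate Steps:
c = 316 (c = 61*5 + 11 = 305 + 11 = 316)
W(a) = -¾ (W(a) = 6*(-⅛) = -¾)
u = -45/2 (u = -¾*(-10) - 30 = 15/2 - 30 = -45/2 ≈ -22.500)
√(u + c) = √(-45/2 + 316) = √(587/2) = √1174/2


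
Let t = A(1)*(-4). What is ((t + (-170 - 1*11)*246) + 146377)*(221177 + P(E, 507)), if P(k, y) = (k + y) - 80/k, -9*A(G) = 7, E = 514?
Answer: 52347269965202/2313 ≈ 2.2632e+10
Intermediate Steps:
A(G) = -7/9 (A(G) = -⅑*7 = -7/9)
t = 28/9 (t = -7/9*(-4) = 28/9 ≈ 3.1111)
P(k, y) = k + y - 80/k
((t + (-170 - 1*11)*246) + 146377)*(221177 + P(E, 507)) = ((28/9 + (-170 - 1*11)*246) + 146377)*(221177 + (514 + 507 - 80/514)) = ((28/9 + (-170 - 11)*246) + 146377)*(221177 + (514 + 507 - 80*1/514)) = ((28/9 - 181*246) + 146377)*(221177 + (514 + 507 - 40/257)) = ((28/9 - 44526) + 146377)*(221177 + 262357/257) = (-400706/9 + 146377)*(57104846/257) = (916687/9)*(57104846/257) = 52347269965202/2313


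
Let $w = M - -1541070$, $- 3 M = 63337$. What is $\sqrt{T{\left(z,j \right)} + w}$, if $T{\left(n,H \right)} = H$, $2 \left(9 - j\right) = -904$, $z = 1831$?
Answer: $\frac{2 \sqrt{3420942}}{3} \approx 1233.1$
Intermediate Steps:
$M = - \frac{63337}{3}$ ($M = \left(- \frac{1}{3}\right) 63337 = - \frac{63337}{3} \approx -21112.0$)
$j = 461$ ($j = 9 - -452 = 9 + 452 = 461$)
$w = \frac{4559873}{3}$ ($w = - \frac{63337}{3} - -1541070 = - \frac{63337}{3} + 1541070 = \frac{4559873}{3} \approx 1.52 \cdot 10^{6}$)
$\sqrt{T{\left(z,j \right)} + w} = \sqrt{461 + \frac{4559873}{3}} = \sqrt{\frac{4561256}{3}} = \frac{2 \sqrt{3420942}}{3}$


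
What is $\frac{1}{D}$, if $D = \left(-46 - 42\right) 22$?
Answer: $- \frac{1}{1936} \approx -0.00051653$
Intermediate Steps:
$D = -1936$ ($D = \left(-88\right) 22 = -1936$)
$\frac{1}{D} = \frac{1}{-1936} = - \frac{1}{1936}$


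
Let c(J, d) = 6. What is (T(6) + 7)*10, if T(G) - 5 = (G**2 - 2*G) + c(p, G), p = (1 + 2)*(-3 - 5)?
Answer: 420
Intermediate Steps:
p = -24 (p = 3*(-8) = -24)
T(G) = 11 + G**2 - 2*G (T(G) = 5 + ((G**2 - 2*G) + 6) = 5 + (6 + G**2 - 2*G) = 11 + G**2 - 2*G)
(T(6) + 7)*10 = ((11 + 6**2 - 2*6) + 7)*10 = ((11 + 36 - 12) + 7)*10 = (35 + 7)*10 = 42*10 = 420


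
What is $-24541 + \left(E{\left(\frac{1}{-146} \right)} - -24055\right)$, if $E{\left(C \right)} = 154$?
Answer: $-332$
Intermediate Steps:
$-24541 + \left(E{\left(\frac{1}{-146} \right)} - -24055\right) = -24541 + \left(154 - -24055\right) = -24541 + \left(154 + 24055\right) = -24541 + 24209 = -332$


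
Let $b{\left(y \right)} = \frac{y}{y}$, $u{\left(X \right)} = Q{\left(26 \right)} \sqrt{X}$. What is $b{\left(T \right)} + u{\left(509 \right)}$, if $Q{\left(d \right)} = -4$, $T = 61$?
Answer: $1 - 4 \sqrt{509} \approx -89.244$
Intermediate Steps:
$u{\left(X \right)} = - 4 \sqrt{X}$
$b{\left(y \right)} = 1$
$b{\left(T \right)} + u{\left(509 \right)} = 1 - 4 \sqrt{509}$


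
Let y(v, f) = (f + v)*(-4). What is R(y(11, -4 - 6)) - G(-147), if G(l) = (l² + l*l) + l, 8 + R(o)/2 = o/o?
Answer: -43085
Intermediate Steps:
y(v, f) = -4*f - 4*v
R(o) = -14 (R(o) = -16 + 2*(o/o) = -16 + 2*1 = -16 + 2 = -14)
G(l) = l + 2*l² (G(l) = (l² + l²) + l = 2*l² + l = l + 2*l²)
R(y(11, -4 - 6)) - G(-147) = -14 - (-147)*(1 + 2*(-147)) = -14 - (-147)*(1 - 294) = -14 - (-147)*(-293) = -14 - 1*43071 = -14 - 43071 = -43085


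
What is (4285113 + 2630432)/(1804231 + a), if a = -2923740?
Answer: -6915545/1119509 ≈ -6.1773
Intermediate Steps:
(4285113 + 2630432)/(1804231 + a) = (4285113 + 2630432)/(1804231 - 2923740) = 6915545/(-1119509) = 6915545*(-1/1119509) = -6915545/1119509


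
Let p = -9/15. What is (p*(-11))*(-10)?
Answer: -66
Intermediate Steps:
p = -⅗ (p = -9*1/15 = -⅗ ≈ -0.60000)
(p*(-11))*(-10) = -⅗*(-11)*(-10) = (33/5)*(-10) = -66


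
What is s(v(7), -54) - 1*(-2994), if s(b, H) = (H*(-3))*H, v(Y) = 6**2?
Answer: -5754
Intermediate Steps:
v(Y) = 36
s(b, H) = -3*H**2 (s(b, H) = (-3*H)*H = -3*H**2)
s(v(7), -54) - 1*(-2994) = -3*(-54)**2 - 1*(-2994) = -3*2916 + 2994 = -8748 + 2994 = -5754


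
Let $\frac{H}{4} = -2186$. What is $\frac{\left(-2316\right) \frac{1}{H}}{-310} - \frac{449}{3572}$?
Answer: $- \frac{38292191}{302575190} \approx -0.12655$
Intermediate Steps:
$H = -8744$ ($H = 4 \left(-2186\right) = -8744$)
$\frac{\left(-2316\right) \frac{1}{H}}{-310} - \frac{449}{3572} = \frac{\left(-2316\right) \frac{1}{-8744}}{-310} - \frac{449}{3572} = \left(-2316\right) \left(- \frac{1}{8744}\right) \left(- \frac{1}{310}\right) - \frac{449}{3572} = \frac{579}{2186} \left(- \frac{1}{310}\right) - \frac{449}{3572} = - \frac{579}{677660} - \frac{449}{3572} = - \frac{38292191}{302575190}$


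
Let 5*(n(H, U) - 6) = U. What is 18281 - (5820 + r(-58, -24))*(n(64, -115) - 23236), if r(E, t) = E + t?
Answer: 133443995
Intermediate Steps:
n(H, U) = 6 + U/5
18281 - (5820 + r(-58, -24))*(n(64, -115) - 23236) = 18281 - (5820 + (-58 - 24))*((6 + (⅕)*(-115)) - 23236) = 18281 - (5820 - 82)*((6 - 23) - 23236) = 18281 - 5738*(-17 - 23236) = 18281 - 5738*(-23253) = 18281 - 1*(-133425714) = 18281 + 133425714 = 133443995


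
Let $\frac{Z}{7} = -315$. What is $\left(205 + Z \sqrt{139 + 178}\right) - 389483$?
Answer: $-389278 - 2205 \sqrt{317} \approx -4.2854 \cdot 10^{5}$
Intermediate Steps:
$Z = -2205$ ($Z = 7 \left(-315\right) = -2205$)
$\left(205 + Z \sqrt{139 + 178}\right) - 389483 = \left(205 - 2205 \sqrt{139 + 178}\right) - 389483 = \left(205 - 2205 \sqrt{317}\right) - 389483 = -389278 - 2205 \sqrt{317}$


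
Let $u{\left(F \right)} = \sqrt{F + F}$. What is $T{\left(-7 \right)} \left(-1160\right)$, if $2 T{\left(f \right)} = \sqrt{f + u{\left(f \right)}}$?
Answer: $- 580 \sqrt{-7 + i \sqrt{14}} \approx -397.05 - 1585.1 i$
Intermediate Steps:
$u{\left(F \right)} = \sqrt{2} \sqrt{F}$ ($u{\left(F \right)} = \sqrt{2 F} = \sqrt{2} \sqrt{F}$)
$T{\left(f \right)} = \frac{\sqrt{f + \sqrt{2} \sqrt{f}}}{2}$
$T{\left(-7 \right)} \left(-1160\right) = \frac{\sqrt{-7 + \sqrt{2} \sqrt{-7}}}{2} \left(-1160\right) = \frac{\sqrt{-7 + \sqrt{2} i \sqrt{7}}}{2} \left(-1160\right) = \frac{\sqrt{-7 + i \sqrt{14}}}{2} \left(-1160\right) = - 580 \sqrt{-7 + i \sqrt{14}}$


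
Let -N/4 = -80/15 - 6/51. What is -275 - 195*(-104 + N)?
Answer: 267805/17 ≈ 15753.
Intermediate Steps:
N = 1112/51 (N = -4*(-80/15 - 6/51) = -4*(-80*1/15 - 6*1/51) = -4*(-16/3 - 2/17) = -4*(-278/51) = 1112/51 ≈ 21.804)
-275 - 195*(-104 + N) = -275 - 195*(-104 + 1112/51) = -275 - 195*(-4192/51) = -275 + 272480/17 = 267805/17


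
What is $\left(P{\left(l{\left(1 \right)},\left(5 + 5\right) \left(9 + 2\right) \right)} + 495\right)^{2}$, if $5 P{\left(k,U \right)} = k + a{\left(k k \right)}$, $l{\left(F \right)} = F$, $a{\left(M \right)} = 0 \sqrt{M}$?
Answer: $\frac{6130576}{25} \approx 2.4522 \cdot 10^{5}$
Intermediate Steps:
$a{\left(M \right)} = 0$
$P{\left(k,U \right)} = \frac{k}{5}$ ($P{\left(k,U \right)} = \frac{k + 0}{5} = \frac{k}{5}$)
$\left(P{\left(l{\left(1 \right)},\left(5 + 5\right) \left(9 + 2\right) \right)} + 495\right)^{2} = \left(\frac{1}{5} \cdot 1 + 495\right)^{2} = \left(\frac{1}{5} + 495\right)^{2} = \left(\frac{2476}{5}\right)^{2} = \frac{6130576}{25}$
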